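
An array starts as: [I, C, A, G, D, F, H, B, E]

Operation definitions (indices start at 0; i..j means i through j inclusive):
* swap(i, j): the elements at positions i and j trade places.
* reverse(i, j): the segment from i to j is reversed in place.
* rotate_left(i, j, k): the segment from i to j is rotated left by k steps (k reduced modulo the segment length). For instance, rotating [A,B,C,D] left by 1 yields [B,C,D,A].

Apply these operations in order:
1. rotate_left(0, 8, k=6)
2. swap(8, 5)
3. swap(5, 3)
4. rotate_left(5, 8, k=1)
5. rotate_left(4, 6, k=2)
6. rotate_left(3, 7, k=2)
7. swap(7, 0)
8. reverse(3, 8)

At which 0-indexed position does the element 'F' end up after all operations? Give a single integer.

After 1 (rotate_left(0, 8, k=6)): [H, B, E, I, C, A, G, D, F]
After 2 (swap(8, 5)): [H, B, E, I, C, F, G, D, A]
After 3 (swap(5, 3)): [H, B, E, F, C, I, G, D, A]
After 4 (rotate_left(5, 8, k=1)): [H, B, E, F, C, G, D, A, I]
After 5 (rotate_left(4, 6, k=2)): [H, B, E, F, D, C, G, A, I]
After 6 (rotate_left(3, 7, k=2)): [H, B, E, C, G, A, F, D, I]
After 7 (swap(7, 0)): [D, B, E, C, G, A, F, H, I]
After 8 (reverse(3, 8)): [D, B, E, I, H, F, A, G, C]

Answer: 5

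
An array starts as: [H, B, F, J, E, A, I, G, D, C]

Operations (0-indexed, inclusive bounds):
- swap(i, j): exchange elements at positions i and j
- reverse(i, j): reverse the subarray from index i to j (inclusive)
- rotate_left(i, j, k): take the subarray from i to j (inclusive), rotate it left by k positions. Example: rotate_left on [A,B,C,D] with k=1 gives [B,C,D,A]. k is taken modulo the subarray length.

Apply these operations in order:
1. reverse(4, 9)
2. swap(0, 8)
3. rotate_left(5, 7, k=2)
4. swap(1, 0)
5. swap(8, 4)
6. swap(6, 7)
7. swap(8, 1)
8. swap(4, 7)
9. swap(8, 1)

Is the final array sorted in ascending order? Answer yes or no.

Answer: no

Derivation:
After 1 (reverse(4, 9)): [H, B, F, J, C, D, G, I, A, E]
After 2 (swap(0, 8)): [A, B, F, J, C, D, G, I, H, E]
After 3 (rotate_left(5, 7, k=2)): [A, B, F, J, C, I, D, G, H, E]
After 4 (swap(1, 0)): [B, A, F, J, C, I, D, G, H, E]
After 5 (swap(8, 4)): [B, A, F, J, H, I, D, G, C, E]
After 6 (swap(6, 7)): [B, A, F, J, H, I, G, D, C, E]
After 7 (swap(8, 1)): [B, C, F, J, H, I, G, D, A, E]
After 8 (swap(4, 7)): [B, C, F, J, D, I, G, H, A, E]
After 9 (swap(8, 1)): [B, A, F, J, D, I, G, H, C, E]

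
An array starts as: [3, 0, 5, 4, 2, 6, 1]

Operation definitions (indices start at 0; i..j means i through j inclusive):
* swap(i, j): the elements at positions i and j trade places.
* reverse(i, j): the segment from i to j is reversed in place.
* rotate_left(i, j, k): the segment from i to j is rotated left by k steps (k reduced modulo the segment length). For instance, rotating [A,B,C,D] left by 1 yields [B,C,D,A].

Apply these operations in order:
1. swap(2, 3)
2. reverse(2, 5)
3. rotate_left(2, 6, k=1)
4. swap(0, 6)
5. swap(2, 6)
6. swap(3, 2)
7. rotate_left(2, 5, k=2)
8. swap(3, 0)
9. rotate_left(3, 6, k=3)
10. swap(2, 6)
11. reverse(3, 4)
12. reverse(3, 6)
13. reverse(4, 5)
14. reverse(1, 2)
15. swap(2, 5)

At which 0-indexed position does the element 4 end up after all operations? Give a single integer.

After 1 (swap(2, 3)): [3, 0, 4, 5, 2, 6, 1]
After 2 (reverse(2, 5)): [3, 0, 6, 2, 5, 4, 1]
After 3 (rotate_left(2, 6, k=1)): [3, 0, 2, 5, 4, 1, 6]
After 4 (swap(0, 6)): [6, 0, 2, 5, 4, 1, 3]
After 5 (swap(2, 6)): [6, 0, 3, 5, 4, 1, 2]
After 6 (swap(3, 2)): [6, 0, 5, 3, 4, 1, 2]
After 7 (rotate_left(2, 5, k=2)): [6, 0, 4, 1, 5, 3, 2]
After 8 (swap(3, 0)): [1, 0, 4, 6, 5, 3, 2]
After 9 (rotate_left(3, 6, k=3)): [1, 0, 4, 2, 6, 5, 3]
After 10 (swap(2, 6)): [1, 0, 3, 2, 6, 5, 4]
After 11 (reverse(3, 4)): [1, 0, 3, 6, 2, 5, 4]
After 12 (reverse(3, 6)): [1, 0, 3, 4, 5, 2, 6]
After 13 (reverse(4, 5)): [1, 0, 3, 4, 2, 5, 6]
After 14 (reverse(1, 2)): [1, 3, 0, 4, 2, 5, 6]
After 15 (swap(2, 5)): [1, 3, 5, 4, 2, 0, 6]

Answer: 3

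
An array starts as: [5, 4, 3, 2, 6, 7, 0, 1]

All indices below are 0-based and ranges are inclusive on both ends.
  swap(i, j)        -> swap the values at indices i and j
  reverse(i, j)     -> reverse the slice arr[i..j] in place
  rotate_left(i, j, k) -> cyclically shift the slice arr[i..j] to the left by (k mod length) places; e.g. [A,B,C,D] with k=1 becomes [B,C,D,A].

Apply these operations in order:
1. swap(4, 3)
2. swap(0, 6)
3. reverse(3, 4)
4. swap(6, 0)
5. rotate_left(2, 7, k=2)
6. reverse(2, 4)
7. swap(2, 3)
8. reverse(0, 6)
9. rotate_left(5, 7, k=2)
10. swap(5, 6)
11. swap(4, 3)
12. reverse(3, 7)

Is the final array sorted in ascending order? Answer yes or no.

Answer: no

Derivation:
After 1 (swap(4, 3)): [5, 4, 3, 6, 2, 7, 0, 1]
After 2 (swap(0, 6)): [0, 4, 3, 6, 2, 7, 5, 1]
After 3 (reverse(3, 4)): [0, 4, 3, 2, 6, 7, 5, 1]
After 4 (swap(6, 0)): [5, 4, 3, 2, 6, 7, 0, 1]
After 5 (rotate_left(2, 7, k=2)): [5, 4, 6, 7, 0, 1, 3, 2]
After 6 (reverse(2, 4)): [5, 4, 0, 7, 6, 1, 3, 2]
After 7 (swap(2, 3)): [5, 4, 7, 0, 6, 1, 3, 2]
After 8 (reverse(0, 6)): [3, 1, 6, 0, 7, 4, 5, 2]
After 9 (rotate_left(5, 7, k=2)): [3, 1, 6, 0, 7, 2, 4, 5]
After 10 (swap(5, 6)): [3, 1, 6, 0, 7, 4, 2, 5]
After 11 (swap(4, 3)): [3, 1, 6, 7, 0, 4, 2, 5]
After 12 (reverse(3, 7)): [3, 1, 6, 5, 2, 4, 0, 7]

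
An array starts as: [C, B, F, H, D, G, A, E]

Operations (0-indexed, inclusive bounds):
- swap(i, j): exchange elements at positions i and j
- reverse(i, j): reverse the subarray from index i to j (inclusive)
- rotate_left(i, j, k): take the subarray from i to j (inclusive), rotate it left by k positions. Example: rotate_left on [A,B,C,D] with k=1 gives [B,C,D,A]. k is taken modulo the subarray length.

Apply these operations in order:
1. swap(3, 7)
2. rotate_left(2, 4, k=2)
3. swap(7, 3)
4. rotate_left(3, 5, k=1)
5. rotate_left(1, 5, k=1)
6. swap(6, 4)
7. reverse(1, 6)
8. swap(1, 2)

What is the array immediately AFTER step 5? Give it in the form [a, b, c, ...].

After 1 (swap(3, 7)): [C, B, F, E, D, G, A, H]
After 2 (rotate_left(2, 4, k=2)): [C, B, D, F, E, G, A, H]
After 3 (swap(7, 3)): [C, B, D, H, E, G, A, F]
After 4 (rotate_left(3, 5, k=1)): [C, B, D, E, G, H, A, F]
After 5 (rotate_left(1, 5, k=1)): [C, D, E, G, H, B, A, F]

Answer: [C, D, E, G, H, B, A, F]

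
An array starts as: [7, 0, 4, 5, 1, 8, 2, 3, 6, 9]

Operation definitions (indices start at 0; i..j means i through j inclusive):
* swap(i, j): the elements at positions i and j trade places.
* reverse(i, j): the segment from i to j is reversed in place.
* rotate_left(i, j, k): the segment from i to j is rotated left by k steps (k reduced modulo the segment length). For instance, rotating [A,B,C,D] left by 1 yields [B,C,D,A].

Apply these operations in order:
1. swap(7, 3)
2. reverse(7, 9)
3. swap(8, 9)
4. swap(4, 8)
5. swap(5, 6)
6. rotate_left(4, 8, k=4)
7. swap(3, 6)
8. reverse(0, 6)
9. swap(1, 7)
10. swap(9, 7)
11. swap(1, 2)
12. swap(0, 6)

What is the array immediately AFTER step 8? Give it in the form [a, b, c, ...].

After 1 (swap(7, 3)): [7, 0, 4, 3, 1, 8, 2, 5, 6, 9]
After 2 (reverse(7, 9)): [7, 0, 4, 3, 1, 8, 2, 9, 6, 5]
After 3 (swap(8, 9)): [7, 0, 4, 3, 1, 8, 2, 9, 5, 6]
After 4 (swap(4, 8)): [7, 0, 4, 3, 5, 8, 2, 9, 1, 6]
After 5 (swap(5, 6)): [7, 0, 4, 3, 5, 2, 8, 9, 1, 6]
After 6 (rotate_left(4, 8, k=4)): [7, 0, 4, 3, 1, 5, 2, 8, 9, 6]
After 7 (swap(3, 6)): [7, 0, 4, 2, 1, 5, 3, 8, 9, 6]
After 8 (reverse(0, 6)): [3, 5, 1, 2, 4, 0, 7, 8, 9, 6]

Answer: [3, 5, 1, 2, 4, 0, 7, 8, 9, 6]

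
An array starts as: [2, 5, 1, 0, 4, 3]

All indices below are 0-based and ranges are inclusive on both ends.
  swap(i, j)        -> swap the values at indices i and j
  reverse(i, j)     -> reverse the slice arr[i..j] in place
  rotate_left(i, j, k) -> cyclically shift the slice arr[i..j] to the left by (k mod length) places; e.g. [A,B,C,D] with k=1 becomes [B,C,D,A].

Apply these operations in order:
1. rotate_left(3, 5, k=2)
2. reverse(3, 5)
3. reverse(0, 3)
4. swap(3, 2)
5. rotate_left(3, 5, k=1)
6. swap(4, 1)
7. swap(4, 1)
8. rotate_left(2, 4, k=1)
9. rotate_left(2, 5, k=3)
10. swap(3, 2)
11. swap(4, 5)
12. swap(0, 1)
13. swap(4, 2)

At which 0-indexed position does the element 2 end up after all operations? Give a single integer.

After 1 (rotate_left(3, 5, k=2)): [2, 5, 1, 3, 0, 4]
After 2 (reverse(3, 5)): [2, 5, 1, 4, 0, 3]
After 3 (reverse(0, 3)): [4, 1, 5, 2, 0, 3]
After 4 (swap(3, 2)): [4, 1, 2, 5, 0, 3]
After 5 (rotate_left(3, 5, k=1)): [4, 1, 2, 0, 3, 5]
After 6 (swap(4, 1)): [4, 3, 2, 0, 1, 5]
After 7 (swap(4, 1)): [4, 1, 2, 0, 3, 5]
After 8 (rotate_left(2, 4, k=1)): [4, 1, 0, 3, 2, 5]
After 9 (rotate_left(2, 5, k=3)): [4, 1, 5, 0, 3, 2]
After 10 (swap(3, 2)): [4, 1, 0, 5, 3, 2]
After 11 (swap(4, 5)): [4, 1, 0, 5, 2, 3]
After 12 (swap(0, 1)): [1, 4, 0, 5, 2, 3]
After 13 (swap(4, 2)): [1, 4, 2, 5, 0, 3]

Answer: 2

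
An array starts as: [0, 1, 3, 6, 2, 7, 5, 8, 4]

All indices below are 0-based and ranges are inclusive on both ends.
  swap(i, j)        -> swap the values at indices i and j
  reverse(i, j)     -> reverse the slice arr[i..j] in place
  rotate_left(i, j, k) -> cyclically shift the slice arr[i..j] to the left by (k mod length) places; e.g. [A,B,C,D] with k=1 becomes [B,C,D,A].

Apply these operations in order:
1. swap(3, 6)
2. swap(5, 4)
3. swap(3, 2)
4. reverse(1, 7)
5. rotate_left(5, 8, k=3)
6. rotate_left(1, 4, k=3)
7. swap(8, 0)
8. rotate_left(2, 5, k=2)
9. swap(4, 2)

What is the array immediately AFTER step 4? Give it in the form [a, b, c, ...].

Answer: [0, 8, 6, 2, 7, 3, 5, 1, 4]

Derivation:
After 1 (swap(3, 6)): [0, 1, 3, 5, 2, 7, 6, 8, 4]
After 2 (swap(5, 4)): [0, 1, 3, 5, 7, 2, 6, 8, 4]
After 3 (swap(3, 2)): [0, 1, 5, 3, 7, 2, 6, 8, 4]
After 4 (reverse(1, 7)): [0, 8, 6, 2, 7, 3, 5, 1, 4]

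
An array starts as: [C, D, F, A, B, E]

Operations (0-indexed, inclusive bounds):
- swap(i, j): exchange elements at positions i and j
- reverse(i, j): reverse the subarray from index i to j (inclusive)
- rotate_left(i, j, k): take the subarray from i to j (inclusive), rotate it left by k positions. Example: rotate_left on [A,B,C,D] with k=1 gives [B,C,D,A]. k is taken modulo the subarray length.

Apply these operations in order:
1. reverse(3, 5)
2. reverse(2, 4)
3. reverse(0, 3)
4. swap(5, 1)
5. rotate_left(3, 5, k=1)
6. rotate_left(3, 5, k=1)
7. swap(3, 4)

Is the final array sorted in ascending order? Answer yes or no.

Answer: no

Derivation:
After 1 (reverse(3, 5)): [C, D, F, E, B, A]
After 2 (reverse(2, 4)): [C, D, B, E, F, A]
After 3 (reverse(0, 3)): [E, B, D, C, F, A]
After 4 (swap(5, 1)): [E, A, D, C, F, B]
After 5 (rotate_left(3, 5, k=1)): [E, A, D, F, B, C]
After 6 (rotate_left(3, 5, k=1)): [E, A, D, B, C, F]
After 7 (swap(3, 4)): [E, A, D, C, B, F]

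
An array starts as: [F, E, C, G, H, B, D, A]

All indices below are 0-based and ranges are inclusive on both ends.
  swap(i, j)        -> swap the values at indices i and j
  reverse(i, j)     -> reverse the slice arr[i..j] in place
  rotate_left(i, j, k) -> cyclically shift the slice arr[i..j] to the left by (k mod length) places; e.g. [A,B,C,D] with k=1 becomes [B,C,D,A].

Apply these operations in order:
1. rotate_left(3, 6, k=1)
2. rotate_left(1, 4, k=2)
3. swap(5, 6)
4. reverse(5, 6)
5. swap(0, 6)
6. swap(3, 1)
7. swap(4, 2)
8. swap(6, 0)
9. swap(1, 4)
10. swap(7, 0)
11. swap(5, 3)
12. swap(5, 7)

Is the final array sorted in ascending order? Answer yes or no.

Answer: yes

Derivation:
After 1 (rotate_left(3, 6, k=1)): [F, E, C, H, B, D, G, A]
After 2 (rotate_left(1, 4, k=2)): [F, H, B, E, C, D, G, A]
After 3 (swap(5, 6)): [F, H, B, E, C, G, D, A]
After 4 (reverse(5, 6)): [F, H, B, E, C, D, G, A]
After 5 (swap(0, 6)): [G, H, B, E, C, D, F, A]
After 6 (swap(3, 1)): [G, E, B, H, C, D, F, A]
After 7 (swap(4, 2)): [G, E, C, H, B, D, F, A]
After 8 (swap(6, 0)): [F, E, C, H, B, D, G, A]
After 9 (swap(1, 4)): [F, B, C, H, E, D, G, A]
After 10 (swap(7, 0)): [A, B, C, H, E, D, G, F]
After 11 (swap(5, 3)): [A, B, C, D, E, H, G, F]
After 12 (swap(5, 7)): [A, B, C, D, E, F, G, H]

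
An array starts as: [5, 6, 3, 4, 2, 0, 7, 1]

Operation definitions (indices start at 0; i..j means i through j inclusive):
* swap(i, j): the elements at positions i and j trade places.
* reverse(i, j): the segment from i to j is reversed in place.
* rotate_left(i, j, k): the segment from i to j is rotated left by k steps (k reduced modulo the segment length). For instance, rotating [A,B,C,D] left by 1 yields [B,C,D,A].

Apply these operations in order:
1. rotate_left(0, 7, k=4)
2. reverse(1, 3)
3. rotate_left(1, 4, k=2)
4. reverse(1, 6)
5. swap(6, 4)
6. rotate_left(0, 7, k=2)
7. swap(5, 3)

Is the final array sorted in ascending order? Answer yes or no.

After 1 (rotate_left(0, 7, k=4)): [2, 0, 7, 1, 5, 6, 3, 4]
After 2 (reverse(1, 3)): [2, 1, 7, 0, 5, 6, 3, 4]
After 3 (rotate_left(1, 4, k=2)): [2, 0, 5, 1, 7, 6, 3, 4]
After 4 (reverse(1, 6)): [2, 3, 6, 7, 1, 5, 0, 4]
After 5 (swap(6, 4)): [2, 3, 6, 7, 0, 5, 1, 4]
After 6 (rotate_left(0, 7, k=2)): [6, 7, 0, 5, 1, 4, 2, 3]
After 7 (swap(5, 3)): [6, 7, 0, 4, 1, 5, 2, 3]

Answer: no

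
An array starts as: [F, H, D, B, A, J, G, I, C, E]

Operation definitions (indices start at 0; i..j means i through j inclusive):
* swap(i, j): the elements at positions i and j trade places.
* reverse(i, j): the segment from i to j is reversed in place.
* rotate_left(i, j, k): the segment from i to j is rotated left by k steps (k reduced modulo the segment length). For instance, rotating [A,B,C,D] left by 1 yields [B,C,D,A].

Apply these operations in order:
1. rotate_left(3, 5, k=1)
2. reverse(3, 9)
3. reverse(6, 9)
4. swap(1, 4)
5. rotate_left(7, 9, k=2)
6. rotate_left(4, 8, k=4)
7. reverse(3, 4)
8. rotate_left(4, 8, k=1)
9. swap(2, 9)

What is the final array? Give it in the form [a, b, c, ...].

Answer: [F, C, B, J, H, I, A, G, E, D]

Derivation:
After 1 (rotate_left(3, 5, k=1)): [F, H, D, A, J, B, G, I, C, E]
After 2 (reverse(3, 9)): [F, H, D, E, C, I, G, B, J, A]
After 3 (reverse(6, 9)): [F, H, D, E, C, I, A, J, B, G]
After 4 (swap(1, 4)): [F, C, D, E, H, I, A, J, B, G]
After 5 (rotate_left(7, 9, k=2)): [F, C, D, E, H, I, A, G, J, B]
After 6 (rotate_left(4, 8, k=4)): [F, C, D, E, J, H, I, A, G, B]
After 7 (reverse(3, 4)): [F, C, D, J, E, H, I, A, G, B]
After 8 (rotate_left(4, 8, k=1)): [F, C, D, J, H, I, A, G, E, B]
After 9 (swap(2, 9)): [F, C, B, J, H, I, A, G, E, D]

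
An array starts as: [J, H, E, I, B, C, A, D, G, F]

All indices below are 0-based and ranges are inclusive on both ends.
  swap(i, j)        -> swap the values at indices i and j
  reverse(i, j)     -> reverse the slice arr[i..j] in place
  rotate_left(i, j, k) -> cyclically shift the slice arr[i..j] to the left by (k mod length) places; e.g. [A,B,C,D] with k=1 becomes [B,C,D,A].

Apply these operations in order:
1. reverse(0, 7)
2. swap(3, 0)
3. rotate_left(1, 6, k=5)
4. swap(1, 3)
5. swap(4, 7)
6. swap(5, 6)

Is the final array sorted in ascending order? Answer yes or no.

After 1 (reverse(0, 7)): [D, A, C, B, I, E, H, J, G, F]
After 2 (swap(3, 0)): [B, A, C, D, I, E, H, J, G, F]
After 3 (rotate_left(1, 6, k=5)): [B, H, A, C, D, I, E, J, G, F]
After 4 (swap(1, 3)): [B, C, A, H, D, I, E, J, G, F]
After 5 (swap(4, 7)): [B, C, A, H, J, I, E, D, G, F]
After 6 (swap(5, 6)): [B, C, A, H, J, E, I, D, G, F]

Answer: no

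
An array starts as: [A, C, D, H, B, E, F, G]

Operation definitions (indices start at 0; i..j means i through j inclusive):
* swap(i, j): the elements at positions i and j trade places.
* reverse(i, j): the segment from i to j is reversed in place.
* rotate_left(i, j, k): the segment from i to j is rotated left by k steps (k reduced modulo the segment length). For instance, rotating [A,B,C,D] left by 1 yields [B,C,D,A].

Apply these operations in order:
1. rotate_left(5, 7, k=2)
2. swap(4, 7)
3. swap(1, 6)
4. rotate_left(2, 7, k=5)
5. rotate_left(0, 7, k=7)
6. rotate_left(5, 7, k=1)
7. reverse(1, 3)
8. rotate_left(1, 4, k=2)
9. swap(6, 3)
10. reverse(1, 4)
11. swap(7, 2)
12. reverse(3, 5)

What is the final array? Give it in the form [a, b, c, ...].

Answer: [C, E, H, F, A, D, B, G]

Derivation:
After 1 (rotate_left(5, 7, k=2)): [A, C, D, H, B, G, E, F]
After 2 (swap(4, 7)): [A, C, D, H, F, G, E, B]
After 3 (swap(1, 6)): [A, E, D, H, F, G, C, B]
After 4 (rotate_left(2, 7, k=5)): [A, E, B, D, H, F, G, C]
After 5 (rotate_left(0, 7, k=7)): [C, A, E, B, D, H, F, G]
After 6 (rotate_left(5, 7, k=1)): [C, A, E, B, D, F, G, H]
After 7 (reverse(1, 3)): [C, B, E, A, D, F, G, H]
After 8 (rotate_left(1, 4, k=2)): [C, A, D, B, E, F, G, H]
After 9 (swap(6, 3)): [C, A, D, G, E, F, B, H]
After 10 (reverse(1, 4)): [C, E, G, D, A, F, B, H]
After 11 (swap(7, 2)): [C, E, H, D, A, F, B, G]
After 12 (reverse(3, 5)): [C, E, H, F, A, D, B, G]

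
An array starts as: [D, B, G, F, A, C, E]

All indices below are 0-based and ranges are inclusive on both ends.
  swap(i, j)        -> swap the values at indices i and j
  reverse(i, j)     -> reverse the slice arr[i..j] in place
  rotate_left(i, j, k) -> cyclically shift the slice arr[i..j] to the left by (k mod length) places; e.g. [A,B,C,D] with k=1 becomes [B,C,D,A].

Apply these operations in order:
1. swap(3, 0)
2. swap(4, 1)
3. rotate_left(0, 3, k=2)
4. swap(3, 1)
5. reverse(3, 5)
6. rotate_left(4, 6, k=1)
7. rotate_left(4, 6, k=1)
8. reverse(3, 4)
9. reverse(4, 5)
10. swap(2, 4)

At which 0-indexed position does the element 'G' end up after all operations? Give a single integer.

Answer: 0

Derivation:
After 1 (swap(3, 0)): [F, B, G, D, A, C, E]
After 2 (swap(4, 1)): [F, A, G, D, B, C, E]
After 3 (rotate_left(0, 3, k=2)): [G, D, F, A, B, C, E]
After 4 (swap(3, 1)): [G, A, F, D, B, C, E]
After 5 (reverse(3, 5)): [G, A, F, C, B, D, E]
After 6 (rotate_left(4, 6, k=1)): [G, A, F, C, D, E, B]
After 7 (rotate_left(4, 6, k=1)): [G, A, F, C, E, B, D]
After 8 (reverse(3, 4)): [G, A, F, E, C, B, D]
After 9 (reverse(4, 5)): [G, A, F, E, B, C, D]
After 10 (swap(2, 4)): [G, A, B, E, F, C, D]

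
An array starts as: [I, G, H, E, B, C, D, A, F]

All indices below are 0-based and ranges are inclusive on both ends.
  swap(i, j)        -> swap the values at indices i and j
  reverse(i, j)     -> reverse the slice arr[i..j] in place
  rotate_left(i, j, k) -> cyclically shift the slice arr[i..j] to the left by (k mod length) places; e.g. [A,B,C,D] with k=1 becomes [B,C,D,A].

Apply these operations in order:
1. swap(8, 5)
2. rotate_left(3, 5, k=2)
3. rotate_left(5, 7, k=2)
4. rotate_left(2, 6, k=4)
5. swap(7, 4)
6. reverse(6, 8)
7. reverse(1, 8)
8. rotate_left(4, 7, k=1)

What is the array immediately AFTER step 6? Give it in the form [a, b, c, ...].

Answer: [I, G, B, H, D, E, C, F, A]

Derivation:
After 1 (swap(8, 5)): [I, G, H, E, B, F, D, A, C]
After 2 (rotate_left(3, 5, k=2)): [I, G, H, F, E, B, D, A, C]
After 3 (rotate_left(5, 7, k=2)): [I, G, H, F, E, A, B, D, C]
After 4 (rotate_left(2, 6, k=4)): [I, G, B, H, F, E, A, D, C]
After 5 (swap(7, 4)): [I, G, B, H, D, E, A, F, C]
After 6 (reverse(6, 8)): [I, G, B, H, D, E, C, F, A]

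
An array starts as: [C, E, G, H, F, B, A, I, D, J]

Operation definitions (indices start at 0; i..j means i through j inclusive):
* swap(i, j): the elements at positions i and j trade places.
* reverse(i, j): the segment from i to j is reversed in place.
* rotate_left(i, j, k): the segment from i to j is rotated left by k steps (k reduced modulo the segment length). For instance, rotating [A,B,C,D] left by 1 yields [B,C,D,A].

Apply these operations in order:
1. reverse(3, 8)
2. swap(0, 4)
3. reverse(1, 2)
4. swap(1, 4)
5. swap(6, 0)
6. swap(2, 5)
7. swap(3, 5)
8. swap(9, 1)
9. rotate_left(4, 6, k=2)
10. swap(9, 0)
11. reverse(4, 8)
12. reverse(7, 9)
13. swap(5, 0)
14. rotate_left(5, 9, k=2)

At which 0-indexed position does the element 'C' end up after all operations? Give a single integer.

Answer: 8

Derivation:
After 1 (reverse(3, 8)): [C, E, G, D, I, A, B, F, H, J]
After 2 (swap(0, 4)): [I, E, G, D, C, A, B, F, H, J]
After 3 (reverse(1, 2)): [I, G, E, D, C, A, B, F, H, J]
After 4 (swap(1, 4)): [I, C, E, D, G, A, B, F, H, J]
After 5 (swap(6, 0)): [B, C, E, D, G, A, I, F, H, J]
After 6 (swap(2, 5)): [B, C, A, D, G, E, I, F, H, J]
After 7 (swap(3, 5)): [B, C, A, E, G, D, I, F, H, J]
After 8 (swap(9, 1)): [B, J, A, E, G, D, I, F, H, C]
After 9 (rotate_left(4, 6, k=2)): [B, J, A, E, I, G, D, F, H, C]
After 10 (swap(9, 0)): [C, J, A, E, I, G, D, F, H, B]
After 11 (reverse(4, 8)): [C, J, A, E, H, F, D, G, I, B]
After 12 (reverse(7, 9)): [C, J, A, E, H, F, D, B, I, G]
After 13 (swap(5, 0)): [F, J, A, E, H, C, D, B, I, G]
After 14 (rotate_left(5, 9, k=2)): [F, J, A, E, H, B, I, G, C, D]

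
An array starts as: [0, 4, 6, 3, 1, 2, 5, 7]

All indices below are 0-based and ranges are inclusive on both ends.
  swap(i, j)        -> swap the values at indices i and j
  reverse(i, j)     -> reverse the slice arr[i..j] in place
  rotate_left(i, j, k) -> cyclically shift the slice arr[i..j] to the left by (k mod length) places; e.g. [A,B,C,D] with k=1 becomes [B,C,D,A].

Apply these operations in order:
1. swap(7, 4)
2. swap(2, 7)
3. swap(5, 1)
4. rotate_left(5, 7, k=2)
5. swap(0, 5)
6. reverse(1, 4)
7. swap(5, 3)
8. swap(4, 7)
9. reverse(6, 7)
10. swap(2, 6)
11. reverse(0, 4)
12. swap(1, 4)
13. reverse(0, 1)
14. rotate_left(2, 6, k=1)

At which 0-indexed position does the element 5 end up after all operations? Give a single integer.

Answer: 1

Derivation:
After 1 (swap(7, 4)): [0, 4, 6, 3, 7, 2, 5, 1]
After 2 (swap(2, 7)): [0, 4, 1, 3, 7, 2, 5, 6]
After 3 (swap(5, 1)): [0, 2, 1, 3, 7, 4, 5, 6]
After 4 (rotate_left(5, 7, k=2)): [0, 2, 1, 3, 7, 6, 4, 5]
After 5 (swap(0, 5)): [6, 2, 1, 3, 7, 0, 4, 5]
After 6 (reverse(1, 4)): [6, 7, 3, 1, 2, 0, 4, 5]
After 7 (swap(5, 3)): [6, 7, 3, 0, 2, 1, 4, 5]
After 8 (swap(4, 7)): [6, 7, 3, 0, 5, 1, 4, 2]
After 9 (reverse(6, 7)): [6, 7, 3, 0, 5, 1, 2, 4]
After 10 (swap(2, 6)): [6, 7, 2, 0, 5, 1, 3, 4]
After 11 (reverse(0, 4)): [5, 0, 2, 7, 6, 1, 3, 4]
After 12 (swap(1, 4)): [5, 6, 2, 7, 0, 1, 3, 4]
After 13 (reverse(0, 1)): [6, 5, 2, 7, 0, 1, 3, 4]
After 14 (rotate_left(2, 6, k=1)): [6, 5, 7, 0, 1, 3, 2, 4]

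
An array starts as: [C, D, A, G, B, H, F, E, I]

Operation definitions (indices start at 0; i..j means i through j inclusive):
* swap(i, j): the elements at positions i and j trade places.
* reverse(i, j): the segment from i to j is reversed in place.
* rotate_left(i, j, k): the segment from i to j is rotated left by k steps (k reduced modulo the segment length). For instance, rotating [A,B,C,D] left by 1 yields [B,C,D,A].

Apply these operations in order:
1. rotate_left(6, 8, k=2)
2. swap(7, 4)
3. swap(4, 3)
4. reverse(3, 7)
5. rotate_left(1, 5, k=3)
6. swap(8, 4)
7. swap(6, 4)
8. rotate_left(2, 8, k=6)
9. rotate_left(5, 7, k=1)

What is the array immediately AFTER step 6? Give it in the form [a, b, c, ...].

Answer: [C, I, H, D, E, B, G, F, A]

Derivation:
After 1 (rotate_left(6, 8, k=2)): [C, D, A, G, B, H, I, F, E]
After 2 (swap(7, 4)): [C, D, A, G, F, H, I, B, E]
After 3 (swap(4, 3)): [C, D, A, F, G, H, I, B, E]
After 4 (reverse(3, 7)): [C, D, A, B, I, H, G, F, E]
After 5 (rotate_left(1, 5, k=3)): [C, I, H, D, A, B, G, F, E]
After 6 (swap(8, 4)): [C, I, H, D, E, B, G, F, A]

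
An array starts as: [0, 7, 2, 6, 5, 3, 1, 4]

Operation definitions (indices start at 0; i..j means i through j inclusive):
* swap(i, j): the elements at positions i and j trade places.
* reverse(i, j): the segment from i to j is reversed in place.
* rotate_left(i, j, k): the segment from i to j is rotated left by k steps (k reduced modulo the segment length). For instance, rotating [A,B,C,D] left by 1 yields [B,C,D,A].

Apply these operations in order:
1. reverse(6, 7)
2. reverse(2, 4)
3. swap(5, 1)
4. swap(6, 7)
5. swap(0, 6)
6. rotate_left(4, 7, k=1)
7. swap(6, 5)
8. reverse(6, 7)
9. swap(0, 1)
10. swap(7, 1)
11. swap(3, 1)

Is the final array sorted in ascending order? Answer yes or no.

Answer: no

Derivation:
After 1 (reverse(6, 7)): [0, 7, 2, 6, 5, 3, 4, 1]
After 2 (reverse(2, 4)): [0, 7, 5, 6, 2, 3, 4, 1]
After 3 (swap(5, 1)): [0, 3, 5, 6, 2, 7, 4, 1]
After 4 (swap(6, 7)): [0, 3, 5, 6, 2, 7, 1, 4]
After 5 (swap(0, 6)): [1, 3, 5, 6, 2, 7, 0, 4]
After 6 (rotate_left(4, 7, k=1)): [1, 3, 5, 6, 7, 0, 4, 2]
After 7 (swap(6, 5)): [1, 3, 5, 6, 7, 4, 0, 2]
After 8 (reverse(6, 7)): [1, 3, 5, 6, 7, 4, 2, 0]
After 9 (swap(0, 1)): [3, 1, 5, 6, 7, 4, 2, 0]
After 10 (swap(7, 1)): [3, 0, 5, 6, 7, 4, 2, 1]
After 11 (swap(3, 1)): [3, 6, 5, 0, 7, 4, 2, 1]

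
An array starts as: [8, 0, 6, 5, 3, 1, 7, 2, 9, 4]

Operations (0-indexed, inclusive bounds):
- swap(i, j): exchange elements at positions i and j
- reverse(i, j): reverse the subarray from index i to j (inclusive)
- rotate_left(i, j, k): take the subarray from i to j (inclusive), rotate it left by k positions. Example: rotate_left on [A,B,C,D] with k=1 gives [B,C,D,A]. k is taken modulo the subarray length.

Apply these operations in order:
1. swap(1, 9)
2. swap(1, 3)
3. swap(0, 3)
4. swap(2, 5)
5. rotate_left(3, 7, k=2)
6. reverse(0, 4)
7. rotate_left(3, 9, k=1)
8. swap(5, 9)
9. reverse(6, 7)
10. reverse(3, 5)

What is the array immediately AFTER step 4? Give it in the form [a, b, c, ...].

After 1 (swap(1, 9)): [8, 4, 6, 5, 3, 1, 7, 2, 9, 0]
After 2 (swap(1, 3)): [8, 5, 6, 4, 3, 1, 7, 2, 9, 0]
After 3 (swap(0, 3)): [4, 5, 6, 8, 3, 1, 7, 2, 9, 0]
After 4 (swap(2, 5)): [4, 5, 1, 8, 3, 6, 7, 2, 9, 0]

Answer: [4, 5, 1, 8, 3, 6, 7, 2, 9, 0]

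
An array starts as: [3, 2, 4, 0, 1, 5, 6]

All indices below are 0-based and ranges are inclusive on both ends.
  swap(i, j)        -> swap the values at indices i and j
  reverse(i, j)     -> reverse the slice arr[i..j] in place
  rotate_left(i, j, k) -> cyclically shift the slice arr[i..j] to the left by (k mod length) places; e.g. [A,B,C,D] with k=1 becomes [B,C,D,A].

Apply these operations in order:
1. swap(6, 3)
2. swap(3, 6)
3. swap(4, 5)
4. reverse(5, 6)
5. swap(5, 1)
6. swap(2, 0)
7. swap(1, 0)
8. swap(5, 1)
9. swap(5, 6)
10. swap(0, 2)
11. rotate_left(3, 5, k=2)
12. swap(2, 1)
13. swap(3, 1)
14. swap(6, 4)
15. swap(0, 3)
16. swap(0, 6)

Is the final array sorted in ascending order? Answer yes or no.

After 1 (swap(6, 3)): [3, 2, 4, 6, 1, 5, 0]
After 2 (swap(3, 6)): [3, 2, 4, 0, 1, 5, 6]
After 3 (swap(4, 5)): [3, 2, 4, 0, 5, 1, 6]
After 4 (reverse(5, 6)): [3, 2, 4, 0, 5, 6, 1]
After 5 (swap(5, 1)): [3, 6, 4, 0, 5, 2, 1]
After 6 (swap(2, 0)): [4, 6, 3, 0, 5, 2, 1]
After 7 (swap(1, 0)): [6, 4, 3, 0, 5, 2, 1]
After 8 (swap(5, 1)): [6, 2, 3, 0, 5, 4, 1]
After 9 (swap(5, 6)): [6, 2, 3, 0, 5, 1, 4]
After 10 (swap(0, 2)): [3, 2, 6, 0, 5, 1, 4]
After 11 (rotate_left(3, 5, k=2)): [3, 2, 6, 1, 0, 5, 4]
After 12 (swap(2, 1)): [3, 6, 2, 1, 0, 5, 4]
After 13 (swap(3, 1)): [3, 1, 2, 6, 0, 5, 4]
After 14 (swap(6, 4)): [3, 1, 2, 6, 4, 5, 0]
After 15 (swap(0, 3)): [6, 1, 2, 3, 4, 5, 0]
After 16 (swap(0, 6)): [0, 1, 2, 3, 4, 5, 6]

Answer: yes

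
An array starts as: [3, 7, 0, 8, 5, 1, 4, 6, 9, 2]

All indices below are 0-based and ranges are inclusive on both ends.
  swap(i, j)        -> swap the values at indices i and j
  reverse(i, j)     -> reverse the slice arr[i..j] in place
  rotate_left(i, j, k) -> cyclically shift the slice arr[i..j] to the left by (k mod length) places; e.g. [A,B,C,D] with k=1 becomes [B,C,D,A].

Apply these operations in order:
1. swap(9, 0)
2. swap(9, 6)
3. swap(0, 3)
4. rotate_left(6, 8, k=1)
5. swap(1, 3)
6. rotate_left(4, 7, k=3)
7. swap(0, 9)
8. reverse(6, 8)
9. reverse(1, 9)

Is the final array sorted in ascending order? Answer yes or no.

Answer: no

Derivation:
After 1 (swap(9, 0)): [2, 7, 0, 8, 5, 1, 4, 6, 9, 3]
After 2 (swap(9, 6)): [2, 7, 0, 8, 5, 1, 3, 6, 9, 4]
After 3 (swap(0, 3)): [8, 7, 0, 2, 5, 1, 3, 6, 9, 4]
After 4 (rotate_left(6, 8, k=1)): [8, 7, 0, 2, 5, 1, 6, 9, 3, 4]
After 5 (swap(1, 3)): [8, 2, 0, 7, 5, 1, 6, 9, 3, 4]
After 6 (rotate_left(4, 7, k=3)): [8, 2, 0, 7, 9, 5, 1, 6, 3, 4]
After 7 (swap(0, 9)): [4, 2, 0, 7, 9, 5, 1, 6, 3, 8]
After 8 (reverse(6, 8)): [4, 2, 0, 7, 9, 5, 3, 6, 1, 8]
After 9 (reverse(1, 9)): [4, 8, 1, 6, 3, 5, 9, 7, 0, 2]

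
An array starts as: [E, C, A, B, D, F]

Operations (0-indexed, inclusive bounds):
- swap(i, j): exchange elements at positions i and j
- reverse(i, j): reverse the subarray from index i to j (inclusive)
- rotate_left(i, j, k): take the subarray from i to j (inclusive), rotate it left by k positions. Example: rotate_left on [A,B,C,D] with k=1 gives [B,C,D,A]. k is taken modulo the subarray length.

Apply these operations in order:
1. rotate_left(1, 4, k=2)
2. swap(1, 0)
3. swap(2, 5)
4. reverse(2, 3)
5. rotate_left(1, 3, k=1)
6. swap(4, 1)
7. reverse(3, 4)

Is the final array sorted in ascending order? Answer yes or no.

After 1 (rotate_left(1, 4, k=2)): [E, B, D, C, A, F]
After 2 (swap(1, 0)): [B, E, D, C, A, F]
After 3 (swap(2, 5)): [B, E, F, C, A, D]
After 4 (reverse(2, 3)): [B, E, C, F, A, D]
After 5 (rotate_left(1, 3, k=1)): [B, C, F, E, A, D]
After 6 (swap(4, 1)): [B, A, F, E, C, D]
After 7 (reverse(3, 4)): [B, A, F, C, E, D]

Answer: no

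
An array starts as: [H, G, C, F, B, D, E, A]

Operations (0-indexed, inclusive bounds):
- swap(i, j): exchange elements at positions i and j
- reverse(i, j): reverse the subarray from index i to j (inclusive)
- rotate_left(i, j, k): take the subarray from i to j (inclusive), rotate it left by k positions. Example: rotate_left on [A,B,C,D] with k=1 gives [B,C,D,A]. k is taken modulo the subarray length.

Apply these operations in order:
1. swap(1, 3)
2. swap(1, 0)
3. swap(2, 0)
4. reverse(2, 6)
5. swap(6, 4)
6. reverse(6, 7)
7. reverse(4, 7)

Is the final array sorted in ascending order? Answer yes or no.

After 1 (swap(1, 3)): [H, F, C, G, B, D, E, A]
After 2 (swap(1, 0)): [F, H, C, G, B, D, E, A]
After 3 (swap(2, 0)): [C, H, F, G, B, D, E, A]
After 4 (reverse(2, 6)): [C, H, E, D, B, G, F, A]
After 5 (swap(6, 4)): [C, H, E, D, F, G, B, A]
After 6 (reverse(6, 7)): [C, H, E, D, F, G, A, B]
After 7 (reverse(4, 7)): [C, H, E, D, B, A, G, F]

Answer: no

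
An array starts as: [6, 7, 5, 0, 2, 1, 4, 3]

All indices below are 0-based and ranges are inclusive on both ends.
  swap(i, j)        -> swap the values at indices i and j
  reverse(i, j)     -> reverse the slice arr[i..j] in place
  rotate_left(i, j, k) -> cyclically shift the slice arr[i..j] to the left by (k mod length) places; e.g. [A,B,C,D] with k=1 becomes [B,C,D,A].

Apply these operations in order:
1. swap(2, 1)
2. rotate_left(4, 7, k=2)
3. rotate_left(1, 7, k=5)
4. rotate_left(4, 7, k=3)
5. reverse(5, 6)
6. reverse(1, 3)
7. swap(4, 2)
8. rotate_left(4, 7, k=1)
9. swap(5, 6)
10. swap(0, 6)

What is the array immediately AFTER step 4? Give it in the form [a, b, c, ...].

Answer: [6, 2, 1, 5, 3, 7, 0, 4]

Derivation:
After 1 (swap(2, 1)): [6, 5, 7, 0, 2, 1, 4, 3]
After 2 (rotate_left(4, 7, k=2)): [6, 5, 7, 0, 4, 3, 2, 1]
After 3 (rotate_left(1, 7, k=5)): [6, 2, 1, 5, 7, 0, 4, 3]
After 4 (rotate_left(4, 7, k=3)): [6, 2, 1, 5, 3, 7, 0, 4]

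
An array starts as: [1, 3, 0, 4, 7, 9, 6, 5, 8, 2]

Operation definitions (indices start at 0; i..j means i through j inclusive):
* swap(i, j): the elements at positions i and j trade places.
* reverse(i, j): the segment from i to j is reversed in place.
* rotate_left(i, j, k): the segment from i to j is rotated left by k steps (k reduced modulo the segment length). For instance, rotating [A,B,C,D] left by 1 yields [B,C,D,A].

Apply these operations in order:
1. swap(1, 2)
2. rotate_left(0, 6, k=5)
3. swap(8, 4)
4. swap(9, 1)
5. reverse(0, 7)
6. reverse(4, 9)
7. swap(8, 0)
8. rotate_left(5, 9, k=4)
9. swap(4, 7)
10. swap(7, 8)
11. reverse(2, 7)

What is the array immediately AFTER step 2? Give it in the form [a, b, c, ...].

Answer: [9, 6, 1, 0, 3, 4, 7, 5, 8, 2]

Derivation:
After 1 (swap(1, 2)): [1, 0, 3, 4, 7, 9, 6, 5, 8, 2]
After 2 (rotate_left(0, 6, k=5)): [9, 6, 1, 0, 3, 4, 7, 5, 8, 2]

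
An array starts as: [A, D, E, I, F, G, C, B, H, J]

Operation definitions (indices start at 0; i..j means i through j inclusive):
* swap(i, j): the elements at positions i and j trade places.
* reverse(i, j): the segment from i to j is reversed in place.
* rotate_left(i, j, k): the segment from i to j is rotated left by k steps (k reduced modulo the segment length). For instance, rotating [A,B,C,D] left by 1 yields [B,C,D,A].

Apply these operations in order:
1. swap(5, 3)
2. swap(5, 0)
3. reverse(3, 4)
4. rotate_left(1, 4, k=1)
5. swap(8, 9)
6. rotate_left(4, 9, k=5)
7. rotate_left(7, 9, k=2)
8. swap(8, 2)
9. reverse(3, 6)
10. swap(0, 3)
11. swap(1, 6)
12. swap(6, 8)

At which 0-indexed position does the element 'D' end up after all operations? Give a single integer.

After 1 (swap(5, 3)): [A, D, E, G, F, I, C, B, H, J]
After 2 (swap(5, 0)): [I, D, E, G, F, A, C, B, H, J]
After 3 (reverse(3, 4)): [I, D, E, F, G, A, C, B, H, J]
After 4 (rotate_left(1, 4, k=1)): [I, E, F, G, D, A, C, B, H, J]
After 5 (swap(8, 9)): [I, E, F, G, D, A, C, B, J, H]
After 6 (rotate_left(4, 9, k=5)): [I, E, F, G, H, D, A, C, B, J]
After 7 (rotate_left(7, 9, k=2)): [I, E, F, G, H, D, A, J, C, B]
After 8 (swap(8, 2)): [I, E, C, G, H, D, A, J, F, B]
After 9 (reverse(3, 6)): [I, E, C, A, D, H, G, J, F, B]
After 10 (swap(0, 3)): [A, E, C, I, D, H, G, J, F, B]
After 11 (swap(1, 6)): [A, G, C, I, D, H, E, J, F, B]
After 12 (swap(6, 8)): [A, G, C, I, D, H, F, J, E, B]

Answer: 4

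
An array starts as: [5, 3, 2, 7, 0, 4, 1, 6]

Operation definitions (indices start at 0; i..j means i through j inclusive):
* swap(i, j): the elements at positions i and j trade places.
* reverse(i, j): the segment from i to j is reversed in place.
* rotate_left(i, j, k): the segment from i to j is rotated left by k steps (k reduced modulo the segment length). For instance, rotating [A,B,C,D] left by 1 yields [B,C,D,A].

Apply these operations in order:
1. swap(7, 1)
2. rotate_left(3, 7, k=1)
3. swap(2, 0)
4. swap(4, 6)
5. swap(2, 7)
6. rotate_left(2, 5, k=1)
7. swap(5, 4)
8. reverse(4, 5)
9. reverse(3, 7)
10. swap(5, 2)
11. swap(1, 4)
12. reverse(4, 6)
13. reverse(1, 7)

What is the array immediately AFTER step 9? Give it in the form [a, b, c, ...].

Answer: [2, 6, 0, 5, 4, 7, 1, 3]

Derivation:
After 1 (swap(7, 1)): [5, 6, 2, 7, 0, 4, 1, 3]
After 2 (rotate_left(3, 7, k=1)): [5, 6, 2, 0, 4, 1, 3, 7]
After 3 (swap(2, 0)): [2, 6, 5, 0, 4, 1, 3, 7]
After 4 (swap(4, 6)): [2, 6, 5, 0, 3, 1, 4, 7]
After 5 (swap(2, 7)): [2, 6, 7, 0, 3, 1, 4, 5]
After 6 (rotate_left(2, 5, k=1)): [2, 6, 0, 3, 1, 7, 4, 5]
After 7 (swap(5, 4)): [2, 6, 0, 3, 7, 1, 4, 5]
After 8 (reverse(4, 5)): [2, 6, 0, 3, 1, 7, 4, 5]
After 9 (reverse(3, 7)): [2, 6, 0, 5, 4, 7, 1, 3]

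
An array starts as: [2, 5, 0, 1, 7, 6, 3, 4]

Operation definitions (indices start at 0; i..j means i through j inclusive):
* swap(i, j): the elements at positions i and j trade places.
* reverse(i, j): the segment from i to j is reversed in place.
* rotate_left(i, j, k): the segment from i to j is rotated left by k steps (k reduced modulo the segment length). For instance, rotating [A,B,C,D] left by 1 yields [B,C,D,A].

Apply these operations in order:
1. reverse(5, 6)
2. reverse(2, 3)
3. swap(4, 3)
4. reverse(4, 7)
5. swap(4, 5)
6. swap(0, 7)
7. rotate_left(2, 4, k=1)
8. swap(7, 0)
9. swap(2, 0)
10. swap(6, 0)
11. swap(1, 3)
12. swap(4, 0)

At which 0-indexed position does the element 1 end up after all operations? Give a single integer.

Answer: 0

Derivation:
After 1 (reverse(5, 6)): [2, 5, 0, 1, 7, 3, 6, 4]
After 2 (reverse(2, 3)): [2, 5, 1, 0, 7, 3, 6, 4]
After 3 (swap(4, 3)): [2, 5, 1, 7, 0, 3, 6, 4]
After 4 (reverse(4, 7)): [2, 5, 1, 7, 4, 6, 3, 0]
After 5 (swap(4, 5)): [2, 5, 1, 7, 6, 4, 3, 0]
After 6 (swap(0, 7)): [0, 5, 1, 7, 6, 4, 3, 2]
After 7 (rotate_left(2, 4, k=1)): [0, 5, 7, 6, 1, 4, 3, 2]
After 8 (swap(7, 0)): [2, 5, 7, 6, 1, 4, 3, 0]
After 9 (swap(2, 0)): [7, 5, 2, 6, 1, 4, 3, 0]
After 10 (swap(6, 0)): [3, 5, 2, 6, 1, 4, 7, 0]
After 11 (swap(1, 3)): [3, 6, 2, 5, 1, 4, 7, 0]
After 12 (swap(4, 0)): [1, 6, 2, 5, 3, 4, 7, 0]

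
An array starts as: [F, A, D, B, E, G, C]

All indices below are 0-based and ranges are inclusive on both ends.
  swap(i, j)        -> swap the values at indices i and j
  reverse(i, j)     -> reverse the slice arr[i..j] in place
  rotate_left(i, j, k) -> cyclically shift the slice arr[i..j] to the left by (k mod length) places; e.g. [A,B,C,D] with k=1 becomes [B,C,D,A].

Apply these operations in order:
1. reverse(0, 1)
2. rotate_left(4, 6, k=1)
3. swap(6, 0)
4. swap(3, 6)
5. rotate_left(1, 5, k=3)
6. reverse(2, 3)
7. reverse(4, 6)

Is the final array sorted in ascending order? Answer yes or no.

Answer: no

Derivation:
After 1 (reverse(0, 1)): [A, F, D, B, E, G, C]
After 2 (rotate_left(4, 6, k=1)): [A, F, D, B, G, C, E]
After 3 (swap(6, 0)): [E, F, D, B, G, C, A]
After 4 (swap(3, 6)): [E, F, D, A, G, C, B]
After 5 (rotate_left(1, 5, k=3)): [E, G, C, F, D, A, B]
After 6 (reverse(2, 3)): [E, G, F, C, D, A, B]
After 7 (reverse(4, 6)): [E, G, F, C, B, A, D]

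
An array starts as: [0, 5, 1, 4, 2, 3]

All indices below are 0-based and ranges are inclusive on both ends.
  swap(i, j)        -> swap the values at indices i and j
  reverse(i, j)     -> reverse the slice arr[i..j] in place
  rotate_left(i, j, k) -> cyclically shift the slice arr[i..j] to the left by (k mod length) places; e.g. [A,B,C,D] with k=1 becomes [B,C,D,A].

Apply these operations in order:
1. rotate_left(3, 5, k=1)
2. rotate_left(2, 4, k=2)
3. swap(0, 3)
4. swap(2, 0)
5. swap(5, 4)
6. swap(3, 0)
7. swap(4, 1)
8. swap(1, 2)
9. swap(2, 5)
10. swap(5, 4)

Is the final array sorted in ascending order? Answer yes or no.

After 1 (rotate_left(3, 5, k=1)): [0, 5, 1, 2, 3, 4]
After 2 (rotate_left(2, 4, k=2)): [0, 5, 3, 1, 2, 4]
After 3 (swap(0, 3)): [1, 5, 3, 0, 2, 4]
After 4 (swap(2, 0)): [3, 5, 1, 0, 2, 4]
After 5 (swap(5, 4)): [3, 5, 1, 0, 4, 2]
After 6 (swap(3, 0)): [0, 5, 1, 3, 4, 2]
After 7 (swap(4, 1)): [0, 4, 1, 3, 5, 2]
After 8 (swap(1, 2)): [0, 1, 4, 3, 5, 2]
After 9 (swap(2, 5)): [0, 1, 2, 3, 5, 4]
After 10 (swap(5, 4)): [0, 1, 2, 3, 4, 5]

Answer: yes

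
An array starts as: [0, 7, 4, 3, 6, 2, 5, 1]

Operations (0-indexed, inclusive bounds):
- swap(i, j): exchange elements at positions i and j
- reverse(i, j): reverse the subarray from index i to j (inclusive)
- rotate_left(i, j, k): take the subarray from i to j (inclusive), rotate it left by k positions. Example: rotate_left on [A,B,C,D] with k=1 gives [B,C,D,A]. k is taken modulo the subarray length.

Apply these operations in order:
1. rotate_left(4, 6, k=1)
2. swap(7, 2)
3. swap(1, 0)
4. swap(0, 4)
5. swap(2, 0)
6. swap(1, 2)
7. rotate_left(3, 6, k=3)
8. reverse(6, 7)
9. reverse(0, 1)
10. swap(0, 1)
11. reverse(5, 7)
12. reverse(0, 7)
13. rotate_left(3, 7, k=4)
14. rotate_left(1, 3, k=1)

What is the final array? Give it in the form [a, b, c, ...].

After 1 (rotate_left(4, 6, k=1)): [0, 7, 4, 3, 2, 5, 6, 1]
After 2 (swap(7, 2)): [0, 7, 1, 3, 2, 5, 6, 4]
After 3 (swap(1, 0)): [7, 0, 1, 3, 2, 5, 6, 4]
After 4 (swap(0, 4)): [2, 0, 1, 3, 7, 5, 6, 4]
After 5 (swap(2, 0)): [1, 0, 2, 3, 7, 5, 6, 4]
After 6 (swap(1, 2)): [1, 2, 0, 3, 7, 5, 6, 4]
After 7 (rotate_left(3, 6, k=3)): [1, 2, 0, 6, 3, 7, 5, 4]
After 8 (reverse(6, 7)): [1, 2, 0, 6, 3, 7, 4, 5]
After 9 (reverse(0, 1)): [2, 1, 0, 6, 3, 7, 4, 5]
After 10 (swap(0, 1)): [1, 2, 0, 6, 3, 7, 4, 5]
After 11 (reverse(5, 7)): [1, 2, 0, 6, 3, 5, 4, 7]
After 12 (reverse(0, 7)): [7, 4, 5, 3, 6, 0, 2, 1]
After 13 (rotate_left(3, 7, k=4)): [7, 4, 5, 1, 3, 6, 0, 2]
After 14 (rotate_left(1, 3, k=1)): [7, 5, 1, 4, 3, 6, 0, 2]

Answer: [7, 5, 1, 4, 3, 6, 0, 2]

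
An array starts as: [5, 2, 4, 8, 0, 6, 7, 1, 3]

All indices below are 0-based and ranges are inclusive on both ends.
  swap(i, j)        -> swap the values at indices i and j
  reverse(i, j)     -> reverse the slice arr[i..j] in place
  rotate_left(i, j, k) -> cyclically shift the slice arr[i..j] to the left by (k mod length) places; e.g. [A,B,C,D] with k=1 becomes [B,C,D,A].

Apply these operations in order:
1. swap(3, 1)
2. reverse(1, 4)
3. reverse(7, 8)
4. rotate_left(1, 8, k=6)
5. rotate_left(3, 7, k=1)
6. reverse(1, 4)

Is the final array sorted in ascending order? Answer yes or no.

After 1 (swap(3, 1)): [5, 8, 4, 2, 0, 6, 7, 1, 3]
After 2 (reverse(1, 4)): [5, 0, 2, 4, 8, 6, 7, 1, 3]
After 3 (reverse(7, 8)): [5, 0, 2, 4, 8, 6, 7, 3, 1]
After 4 (rotate_left(1, 8, k=6)): [5, 3, 1, 0, 2, 4, 8, 6, 7]
After 5 (rotate_left(3, 7, k=1)): [5, 3, 1, 2, 4, 8, 6, 0, 7]
After 6 (reverse(1, 4)): [5, 4, 2, 1, 3, 8, 6, 0, 7]

Answer: no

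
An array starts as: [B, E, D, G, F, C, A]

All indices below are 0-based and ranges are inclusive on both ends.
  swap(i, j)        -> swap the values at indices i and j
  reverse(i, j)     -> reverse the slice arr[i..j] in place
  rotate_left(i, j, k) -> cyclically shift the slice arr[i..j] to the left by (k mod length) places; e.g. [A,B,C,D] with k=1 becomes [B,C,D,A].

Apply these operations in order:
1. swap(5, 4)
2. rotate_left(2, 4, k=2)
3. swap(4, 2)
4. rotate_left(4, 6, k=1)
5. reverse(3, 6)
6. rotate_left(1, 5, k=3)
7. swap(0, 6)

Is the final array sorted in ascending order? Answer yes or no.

After 1 (swap(5, 4)): [B, E, D, G, C, F, A]
After 2 (rotate_left(2, 4, k=2)): [B, E, C, D, G, F, A]
After 3 (swap(4, 2)): [B, E, G, D, C, F, A]
After 4 (rotate_left(4, 6, k=1)): [B, E, G, D, F, A, C]
After 5 (reverse(3, 6)): [B, E, G, C, A, F, D]
After 6 (rotate_left(1, 5, k=3)): [B, A, F, E, G, C, D]
After 7 (swap(0, 6)): [D, A, F, E, G, C, B]

Answer: no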